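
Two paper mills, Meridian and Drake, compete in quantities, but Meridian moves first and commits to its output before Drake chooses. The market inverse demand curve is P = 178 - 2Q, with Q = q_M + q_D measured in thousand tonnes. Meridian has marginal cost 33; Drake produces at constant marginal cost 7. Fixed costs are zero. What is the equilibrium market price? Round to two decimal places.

62.75

The follower Drake best-responds to any q_M: π_D = (178 - 2Q)q_D - 7q_D.
∂π_D/∂q_D = 171 - 2q_M - 4q_D = 0 gives the reaction function q_D = (171 - 2q_M)/4.
The leader anticipates this reaction. Substituting into P = 178 - 2Q gives P = 185/2 - q_M, so π_M = (185/2 - q_M)q_M - 33q_M.
Leader FOC: 119/2 - 2q_M = 0, so q_M = 119/4.
Then q_D = (171 - 2·(119/4))/4 = 223/8.
Total output Q = 461/8, so price P = 178 - 2·(461/8) = 251/4.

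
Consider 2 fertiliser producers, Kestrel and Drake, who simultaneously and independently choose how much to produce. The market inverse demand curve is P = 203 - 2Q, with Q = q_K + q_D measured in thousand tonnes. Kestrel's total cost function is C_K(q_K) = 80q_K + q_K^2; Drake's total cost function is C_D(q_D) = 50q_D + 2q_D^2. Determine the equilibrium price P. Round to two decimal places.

Kestrel's profit: π_K = (203 - 2Q)q_K - (80q_K + q_K²). Setting ∂π_K/∂q_K = 0: 123 - 6q_K - 2(q_D) = 0.
Drake's profit: π_D = (203 - 2Q)q_D - (50q_D + 2q_D²). Setting ∂π_D/∂q_D = 0: 153 - 8q_D - 2(q_K) = 0.
Rearranging gives the reaction functions q_K = (123 - 2q_D)/6 and q_D = (153 - 2q_K)/8.
Substituting one into the other gives q_K = 339/22 and q_D = 168/11.
Total output Q = 675/22, so price P = 203 - 2·(675/22) = 1558/11.

141.64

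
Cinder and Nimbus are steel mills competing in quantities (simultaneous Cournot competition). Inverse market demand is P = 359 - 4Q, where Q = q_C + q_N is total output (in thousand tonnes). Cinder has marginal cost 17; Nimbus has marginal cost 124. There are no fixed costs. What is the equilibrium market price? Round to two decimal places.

166.67

Cinder's profit: π_C = (359 - 4Q)q_C - (17q_C). Setting ∂π_C/∂q_C = 0: 342 - 8q_C - 4(q_N) = 0.
Nimbus's profit: π_N = (359 - 4Q)q_N - (124q_N). Setting ∂π_N/∂q_N = 0: 235 - 8q_N - 4(q_C) = 0.
Rearranging gives the reaction functions q_C = (342 - 4q_N)/8 and q_N = (235 - 4q_C)/8.
Substituting one into the other gives q_C = 449/12 and q_N = 32/3.
Total output Q = 577/12, so price P = 359 - 4·(577/12) = 500/3.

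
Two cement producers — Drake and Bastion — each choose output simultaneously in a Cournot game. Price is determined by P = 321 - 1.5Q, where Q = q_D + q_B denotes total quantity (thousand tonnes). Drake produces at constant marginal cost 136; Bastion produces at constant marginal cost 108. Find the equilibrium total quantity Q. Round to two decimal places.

88.44

Drake's profit: π_D = (321 - 1.5Q)q_D - (136q_D). Setting ∂π_D/∂q_D = 0: 185 - 3q_D - (3/2)(q_B) = 0.
Bastion's profit: π_B = (321 - 1.5Q)q_B - (108q_B). Setting ∂π_B/∂q_B = 0: 213 - 3q_B - (3/2)(q_D) = 0.
So q_D = (185 - (3/2)q_B)/3 and q_B = (213 - (3/2)q_D)/3.
Solving the pair: q_D = 314/9, q_B = 482/9.
Total output Q = 314/9 + 482/9 = 796/9.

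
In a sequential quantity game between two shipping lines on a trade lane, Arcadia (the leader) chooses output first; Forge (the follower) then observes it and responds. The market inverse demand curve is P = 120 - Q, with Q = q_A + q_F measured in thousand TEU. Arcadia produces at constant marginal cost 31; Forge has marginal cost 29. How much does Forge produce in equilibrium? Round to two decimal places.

Solve by backward induction. Given q_A, the follower Forge maximises π_F = (120 - q_A - q_F)q_F - 29q_F.
∂π_F/∂q_F = 91 - q_A - 2q_F = 0 gives the reaction function q_F = (91 - q_A)/2.
Arcadia substitutes q_F(q_A) into its own profit: π_A = q_A(120 - q_A - (91 - q_A)/2) - 31q_A = (149/2 - (1/2)q_A)q_A - 31q_A.
The leader's first-order condition 87/2 - q_A = 0 yields q_A = 87/2.
Then q_F = (91 - 87/2)/2 = 95/4.

23.75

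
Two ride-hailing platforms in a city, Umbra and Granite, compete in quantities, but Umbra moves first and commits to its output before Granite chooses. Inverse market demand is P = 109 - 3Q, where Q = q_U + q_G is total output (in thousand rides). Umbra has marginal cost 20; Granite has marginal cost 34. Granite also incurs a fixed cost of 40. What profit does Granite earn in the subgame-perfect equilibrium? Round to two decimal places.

6.02

Solve by backward induction. Given q_U, the follower Granite maximises π_G = (109 - 3q_U - 3q_G)q_G - 34q_G.
Follower FOC: 75 - 3q_U - 6q_G = 0, so q_G(q_U) = (75 - 3q_U)/6.
The leader anticipates this reaction. Substituting into P = 109 - 3Q gives P = 143/2 - (3/2)q_U, so π_U = (143/2 - (3/2)q_U)q_U - 20q_U.
Maximising: ∂π_U/∂q_U = 103/2 - 3q_U = 0, giving q_U = 103/6.
Then q_G = (75 - 3·(103/6))/6 = 47/12.
Price P = 109 - 3·(253/12) = 183/4.
Granite's profit: (183/4 - 34)·(47/12) - 40 = 289/48.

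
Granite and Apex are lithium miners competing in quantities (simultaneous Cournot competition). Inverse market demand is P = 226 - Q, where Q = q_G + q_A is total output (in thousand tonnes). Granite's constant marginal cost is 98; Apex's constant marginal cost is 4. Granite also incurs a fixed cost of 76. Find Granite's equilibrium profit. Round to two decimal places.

52.44

Granite's profit: π_G = (226 - Q)q_G - (98q_G). Setting ∂π_G/∂q_G = 0: 128 - 2q_G - (q_A) = 0.
Apex's profit: π_A = (226 - Q)q_A - (4q_A). Setting ∂π_A/∂q_A = 0: 222 - 2q_A - (q_G) = 0.
Rearranging gives the reaction functions q_G = (128 - q_A)/2 and q_A = (222 - q_G)/2.
Solving the pair: q_G = 34/3, q_A = 316/3.
Price P = 226 - 350/3 = 328/3.
Granite's profit: (328/3 - 98)·(34/3) - 76 = 472/9.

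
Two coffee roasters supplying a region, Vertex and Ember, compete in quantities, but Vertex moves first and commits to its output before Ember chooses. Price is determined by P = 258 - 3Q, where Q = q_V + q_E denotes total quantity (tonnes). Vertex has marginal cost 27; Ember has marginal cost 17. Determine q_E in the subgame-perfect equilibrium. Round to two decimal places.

The follower Ember best-responds to any q_V: π_E = (258 - 3Q)q_E - 17q_E.
Setting the follower's marginal profit to zero, 241 - 3q_V - 6q_E = 0, i.e. q_E = (241 - 3q_V)/6.
The leader anticipates this reaction. Substituting into P = 258 - 3Q gives P = 275/2 - (3/2)q_V, so π_V = (275/2 - (3/2)q_V)q_V - 27q_V.
Leader FOC: 221/2 - 3q_V = 0, so q_V = 221/6.
Then q_E = (241 - 3·(221/6))/6 = 87/4.

21.75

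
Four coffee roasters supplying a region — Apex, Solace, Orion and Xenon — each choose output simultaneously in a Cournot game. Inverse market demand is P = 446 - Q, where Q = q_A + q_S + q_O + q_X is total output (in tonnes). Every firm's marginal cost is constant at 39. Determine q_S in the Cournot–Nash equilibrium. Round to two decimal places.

81.40

A representative firm's profit is π_i = q_i(446 - Q) - 39q_i.
First-order condition (treating rivals' output as given): 407 - 2q_i - Σ_{j≠i} q_j = 0.
By symmetry each firm produces the same amount; substituting Σ_{j≠i} q_j = 3q_i yields q_i = 407/5.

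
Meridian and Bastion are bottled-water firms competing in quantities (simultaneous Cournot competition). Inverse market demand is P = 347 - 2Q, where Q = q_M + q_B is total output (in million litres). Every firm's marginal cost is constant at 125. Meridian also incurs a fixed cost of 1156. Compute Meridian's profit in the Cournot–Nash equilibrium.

1582

Each firm earns π_i = (347 - 2Q)q_i - 125q_i.
Setting ∂π_i/∂q_i = 0 with rivals' quantities fixed: 222 - 4q_i - 2q_j = 0.
By symmetry each firm produces the same amount; substituting q_j = q_i yields q_i = 222/6 = 37.
Price P = 347 - 2·74 = 199.
Meridian's profit: (199 - 125)·37 - 1156 = 1582.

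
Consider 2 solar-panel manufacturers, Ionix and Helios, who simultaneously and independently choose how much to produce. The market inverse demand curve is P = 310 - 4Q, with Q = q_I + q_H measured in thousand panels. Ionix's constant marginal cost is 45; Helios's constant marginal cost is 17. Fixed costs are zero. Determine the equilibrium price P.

124

Ionix's profit: π_I = (310 - 4Q)q_I - (45q_I). Setting ∂π_I/∂q_I = 0: 265 - 8q_I - 4(q_H) = 0.
Helios's first-order condition: 293 - 8q_H - 4(q_I) = 0.
So q_I = (265 - 4q_H)/8 and q_H = (293 - 4q_I)/8.
Solving the pair: q_I = 79/4, q_H = 107/4.
Total output Q = 93/2, so price P = 310 - 4·(93/2) = 124.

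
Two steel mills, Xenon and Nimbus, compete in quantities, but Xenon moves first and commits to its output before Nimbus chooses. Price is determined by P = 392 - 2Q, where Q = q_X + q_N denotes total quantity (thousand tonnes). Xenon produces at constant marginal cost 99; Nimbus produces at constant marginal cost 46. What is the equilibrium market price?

The follower Nimbus best-responds to any q_X: π_N = (392 - 2Q)q_N - 46q_N.
Follower FOC: 346 - 2q_X - 4q_N = 0, so q_N(q_X) = (346 - 2q_X)/4.
Xenon substitutes q_N(q_X) into its own profit: π_X = q_X(392 - 2q_X - (346 - 2q_X)/2) - 99q_X = (219 - q_X)q_X - 99q_X.
Maximising: ∂π_X/∂q_X = 120 - 2q_X = 0, giving q_X = 60.
Then q_N = (346 - 2·60)/4 = 113/2.
Total output Q = 233/2, so price P = 392 - 2·(233/2) = 159.

159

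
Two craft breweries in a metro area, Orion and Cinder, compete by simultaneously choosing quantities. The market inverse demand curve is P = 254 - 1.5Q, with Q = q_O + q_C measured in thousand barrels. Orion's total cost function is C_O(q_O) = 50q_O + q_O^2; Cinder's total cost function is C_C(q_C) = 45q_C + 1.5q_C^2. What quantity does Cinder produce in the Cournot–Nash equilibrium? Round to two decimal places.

26.63

Orion's profit: π_O = (254 - 1.5Q)q_O - (50q_O + q_O²). Setting ∂π_O/∂q_O = 0: 204 - 5q_O - (3/2)(q_C) = 0.
Cinder's profit: π_C = (254 - 1.5Q)q_C - (45q_C + (3/2)q_C²). Setting ∂π_C/∂q_C = 0: 209 - 6q_C - (3/2)(q_O) = 0.
Rearranging gives the reaction functions q_O = (204 - (3/2)q_C)/5 and q_C = (209 - (3/2)q_O)/6.
Substituting one into the other gives q_O = 1214/37 and q_C = 26.6306.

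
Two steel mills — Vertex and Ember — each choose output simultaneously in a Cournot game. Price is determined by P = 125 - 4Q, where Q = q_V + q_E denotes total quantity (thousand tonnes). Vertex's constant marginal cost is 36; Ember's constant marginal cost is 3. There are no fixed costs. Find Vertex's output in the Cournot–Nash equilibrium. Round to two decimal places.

4.67

Vertex's profit: π_V = (125 - 4Q)q_V - (36q_V). Setting ∂π_V/∂q_V = 0: 89 - 8q_V - 4(q_E) = 0.
Ember's first-order condition: 122 - 8q_E - 4(q_V) = 0.
So q_V = (89 - 4q_E)/8 and q_E = (122 - 4q_V)/8.
Substituting one into the other gives q_V = 14/3 and q_E = 155/12.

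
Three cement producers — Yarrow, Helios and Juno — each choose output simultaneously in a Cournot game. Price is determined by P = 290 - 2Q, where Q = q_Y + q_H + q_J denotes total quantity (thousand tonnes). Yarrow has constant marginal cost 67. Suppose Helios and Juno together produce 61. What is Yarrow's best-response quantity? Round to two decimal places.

With rivals' combined output fixed at 61, Yarrow's profit is π_Y = (290 - 2·61 - 2q_Y)q_Y - (67q_Y) = (168 - 2q_Y)q_Y - (67q_Y).
∂π_Y/∂q_Y = 101 - 4q_Y = 0, so q_Y = 101/4.

25.25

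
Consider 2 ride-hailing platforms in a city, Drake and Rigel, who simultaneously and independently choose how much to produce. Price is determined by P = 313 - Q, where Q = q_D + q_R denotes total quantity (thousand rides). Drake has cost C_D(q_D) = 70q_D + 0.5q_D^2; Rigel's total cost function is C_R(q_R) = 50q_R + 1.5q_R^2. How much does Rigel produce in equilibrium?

39

Drake's profit: π_D = (313 - Q)q_D - (70q_D + (1/2)q_D²). Setting ∂π_D/∂q_D = 0: 243 - 3q_D - (q_R) = 0.
Rigel's first-order condition: 263 - 5q_R - (q_D) = 0.
Best responses: q_D = (243 - q_R)/3, q_R = (263 - q_D)/5.
Substituting one into the other gives q_D = 68 and q_R = 39.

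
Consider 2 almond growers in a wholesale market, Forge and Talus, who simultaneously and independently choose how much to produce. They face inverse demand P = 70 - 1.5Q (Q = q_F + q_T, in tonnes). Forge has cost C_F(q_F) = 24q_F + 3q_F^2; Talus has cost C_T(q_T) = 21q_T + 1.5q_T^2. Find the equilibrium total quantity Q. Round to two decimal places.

Forge's profit: π_F = (70 - 1.5Q)q_F - (24q_F + 3q_F²). Setting ∂π_F/∂q_F = 0: 46 - 9q_F - (3/2)(q_T) = 0.
Talus's first-order condition: 49 - 6q_T - (3/2)(q_F) = 0.
Rearranging gives the reaction functions q_F = (46 - (3/2)q_T)/9 and q_T = (49 - (3/2)q_F)/6.
Substituting one into the other gives q_F = 90/23 and q_T = 496/69.
Total output Q = 90/23 + 496/69 = 766/69.

11.10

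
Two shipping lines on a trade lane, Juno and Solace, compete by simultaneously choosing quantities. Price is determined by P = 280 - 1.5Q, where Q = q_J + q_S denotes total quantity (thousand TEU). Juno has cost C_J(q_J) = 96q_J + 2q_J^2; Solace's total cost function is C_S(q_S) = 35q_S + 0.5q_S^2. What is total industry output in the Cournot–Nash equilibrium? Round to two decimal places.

Juno's profit: π_J = (280 - 1.5Q)q_J - (96q_J + 2q_J²). Setting ∂π_J/∂q_J = 0: 184 - 7q_J - (3/2)(q_S) = 0.
Solace's first-order condition: 245 - 4q_S - (3/2)(q_J) = 0.
Best responses: q_J = (184 - (3/2)q_S)/7, q_S = (245 - (3/2)q_J)/4.
Substituting one into the other gives q_J = 1474/103 and q_S = 55.8835.
Total output Q = 1474/103 + 55.8835 = 70.1942.

70.19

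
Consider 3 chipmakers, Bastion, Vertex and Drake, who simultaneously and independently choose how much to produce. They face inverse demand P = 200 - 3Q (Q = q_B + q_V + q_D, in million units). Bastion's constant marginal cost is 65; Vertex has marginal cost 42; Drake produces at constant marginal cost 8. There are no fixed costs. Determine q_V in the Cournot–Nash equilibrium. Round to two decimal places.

Bastion's profit: π_B = (200 - 3Q)q_B - (65q_B). Setting ∂π_B/∂q_B = 0: 135 - 6q_B - 3(q_V + q_D) = 0.
Vertex's first-order condition: 158 - 6q_V - 3(q_B + q_D) = 0.
Drake's profit: π_D = (200 - 3Q)q_D - (8q_D). Setting ∂π_D/∂q_D = 0: 192 - 6q_D - 3(q_B + q_V) = 0.
Adding the 3 conditions: 485 − 6Q − 6Q = 0, i.e. Q = 485/12.
Back-substituting: q_B = (135 − 485/4)/3 = 55/12, q_V = (158 − 485/4)/3 = 49/4, q_D = (192 − 485/4)/3 = 283/12.

12.25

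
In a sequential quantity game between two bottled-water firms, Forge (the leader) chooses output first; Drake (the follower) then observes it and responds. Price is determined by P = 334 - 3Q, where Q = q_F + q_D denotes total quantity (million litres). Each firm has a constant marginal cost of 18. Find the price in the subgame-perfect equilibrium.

97

Solve by backward induction. Given q_F, the follower Drake maximises π_D = (334 - 3q_F - 3q_D)q_D - 18q_D.
Follower FOC: 316 - 3q_F - 6q_D = 0, so q_D(q_F) = (316 - 3q_F)/6.
The leader anticipates this reaction. Substituting into P = 334 - 3Q gives P = 176 - (3/2)q_F, so π_F = (176 - (3/2)q_F)q_F - 18q_F.
The leader's first-order condition 158 - 3q_F = 0 yields q_F = 158/3.
Then q_D = (316 - 3·(158/3))/6 = 79/3.
Total output Q = 79, so price P = 334 - 3·79 = 97.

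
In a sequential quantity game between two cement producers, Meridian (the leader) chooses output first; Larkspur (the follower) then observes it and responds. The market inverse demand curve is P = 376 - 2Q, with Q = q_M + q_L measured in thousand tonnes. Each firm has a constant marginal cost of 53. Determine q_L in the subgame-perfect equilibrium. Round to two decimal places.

Solve by backward induction. Given q_M, the follower Larkspur maximises π_L = (376 - 2q_M - 2q_L)q_L - 53q_L.
Setting the follower's marginal profit to zero, 323 - 2q_M - 4q_L = 0, i.e. q_L = (323 - 2q_M)/4.
Meridian substitutes q_L(q_M) into its own profit: π_M = q_M(376 - 2q_M - (323 - 2q_M)/2) - 53q_M = (429/2 - q_M)q_M - 53q_M.
Maximising: ∂π_M/∂q_M = 323/2 - 2q_M = 0, giving q_M = 323/4.
Then q_L = (323 - 2·(323/4))/4 = 323/8.

40.38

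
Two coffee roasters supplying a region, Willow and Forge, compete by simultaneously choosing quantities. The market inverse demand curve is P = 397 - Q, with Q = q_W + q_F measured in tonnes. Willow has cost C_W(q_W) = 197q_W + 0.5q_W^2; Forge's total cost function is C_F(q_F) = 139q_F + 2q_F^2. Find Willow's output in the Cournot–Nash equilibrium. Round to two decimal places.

55.41

Willow's profit: π_W = (397 - Q)q_W - (197q_W + (1/2)q_W²). Setting ∂π_W/∂q_W = 0: 200 - 3q_W - (q_F) = 0.
Forge's first-order condition: 258 - 6q_F - (q_W) = 0.
So q_W = (200 - q_F)/3 and q_F = (258 - q_W)/6.
Solving the pair: q_W = 942/17, q_F = 574/17.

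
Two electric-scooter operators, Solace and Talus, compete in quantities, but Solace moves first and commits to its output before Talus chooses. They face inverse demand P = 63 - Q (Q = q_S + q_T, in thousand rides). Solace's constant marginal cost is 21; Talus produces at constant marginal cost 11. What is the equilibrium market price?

29

The follower Talus best-responds to any q_S: π_T = (63 - Q)q_T - 11q_T.
∂π_T/∂q_T = 52 - q_S - 2q_T = 0 gives the reaction function q_T = (52 - q_S)/2.
Solace substitutes q_T(q_S) into its own profit: π_S = q_S(63 - q_S - (52 - q_S)/2) - 21q_S = (37 - (1/2)q_S)q_S - 21q_S.
Leader FOC: 16 - q_S = 0, so q_S = 16.
Then q_T = (52 - 16)/2 = 18.
Total output Q = 34, so price P = 63 - 34 = 29.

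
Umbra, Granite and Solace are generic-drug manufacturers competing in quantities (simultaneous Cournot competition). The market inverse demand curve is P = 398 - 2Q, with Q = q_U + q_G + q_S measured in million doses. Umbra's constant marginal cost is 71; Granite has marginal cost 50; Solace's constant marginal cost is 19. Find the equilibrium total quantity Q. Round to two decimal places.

131.75

Umbra's profit: π_U = (398 - 2Q)q_U - (71q_U). Setting ∂π_U/∂q_U = 0: 327 - 4q_U - 2(q_G + q_S) = 0.
Granite's first-order condition: 348 - 4q_G - 2(q_U + q_S) = 0.
Solace's first-order condition: 379 - 4q_S - 2(q_U + q_G) = 0.
Adding the 3 first-order conditions: 1054 − 8Q = 0, so Q = 527/4.
Back-substituting: q_U = (327 − 527/2)/2 = 127/4, q_G = (348 − 527/2)/2 = 169/4, q_S = (379 − 527/2)/2 = 231/4.
Total output Q = 127/4 + 169/4 + 231/4 = 527/4.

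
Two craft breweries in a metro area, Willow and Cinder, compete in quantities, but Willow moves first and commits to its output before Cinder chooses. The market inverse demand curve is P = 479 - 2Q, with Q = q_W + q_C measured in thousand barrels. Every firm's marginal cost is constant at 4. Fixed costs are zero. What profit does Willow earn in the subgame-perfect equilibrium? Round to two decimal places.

The follower Cinder best-responds to any q_W: π_C = (479 - 2Q)q_C - 4q_C.
∂π_C/∂q_C = 475 - 2q_W - 4q_C = 0 gives the reaction function q_C = (475 - 2q_W)/4.
Willow substitutes q_C(q_W) into its own profit: π_W = q_W(479 - 2q_W - (475 - 2q_W)/2) - 4q_W = (483/2 - q_W)q_W - 4q_W.
Leader FOC: 475/2 - 2q_W = 0, so q_W = 475/4.
Then q_C = (475 - 2·(475/4))/4 = 475/8.
Price P = 479 - 2·(1425/8) = 491/4.
Willow's profit: (491/4 - 4)·(475/4) = 14101.5625.

14101.56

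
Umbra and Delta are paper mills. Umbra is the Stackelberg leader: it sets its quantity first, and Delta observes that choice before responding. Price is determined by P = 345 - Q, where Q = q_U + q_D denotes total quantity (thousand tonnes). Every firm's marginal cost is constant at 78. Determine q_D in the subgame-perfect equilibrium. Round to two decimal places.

66.75

Solve by backward induction. Given q_U, the follower Delta maximises π_D = (345 - q_U - q_D)q_D - 78q_D.
∂π_D/∂q_D = 267 - q_U - 2q_D = 0 gives the reaction function q_D = (267 - q_U)/2.
The leader anticipates this reaction. Substituting into P = 345 - Q gives P = 423/2 - (1/2)q_U, so π_U = (423/2 - (1/2)q_U)q_U - 78q_U.
Maximising: ∂π_U/∂q_U = 267/2 - q_U = 0, giving q_U = 267/2.
Then q_D = (267 - 267/2)/2 = 267/4.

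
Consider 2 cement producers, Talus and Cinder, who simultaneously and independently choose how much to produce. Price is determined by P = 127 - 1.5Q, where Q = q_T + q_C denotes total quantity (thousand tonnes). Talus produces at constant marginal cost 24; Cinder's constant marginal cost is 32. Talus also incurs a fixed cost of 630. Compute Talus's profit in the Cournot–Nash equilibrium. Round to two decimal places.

Talus's profit: π_T = (127 - 1.5Q)q_T - (24q_T). Setting ∂π_T/∂q_T = 0: 103 - 3q_T - (3/2)(q_C) = 0.
Cinder's first-order condition: 95 - 3q_C - (3/2)(q_T) = 0.
Best responses: q_T = (103 - (3/2)q_C)/3, q_C = (95 - (3/2)q_T)/3.
Solving the pair: q_T = 74/3, q_C = 58/3.
Price P = 127 - (3/2)·44 = 61.
Talus's profit: (61 - 24)·(74/3) - 630 = 848/3.

282.67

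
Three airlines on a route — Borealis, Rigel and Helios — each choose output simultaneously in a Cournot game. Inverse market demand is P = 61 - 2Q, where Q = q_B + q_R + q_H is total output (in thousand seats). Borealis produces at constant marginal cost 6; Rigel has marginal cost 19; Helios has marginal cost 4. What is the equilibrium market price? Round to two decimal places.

22.50

Borealis's profit: π_B = (61 - 2Q)q_B - (6q_B). Setting ∂π_B/∂q_B = 0: 55 - 4q_B - 2(q_R + q_H) = 0.
Rigel's profit: π_R = (61 - 2Q)q_R - (19q_R). Setting ∂π_R/∂q_R = 0: 42 - 4q_R - 2(q_B + q_H) = 0.
Helios's first-order condition: 57 - 4q_H - 2(q_B + q_R) = 0.
Adding the 3 first-order conditions: 154 − 8Q = 0, so Q = 77/4.
Back-substituting: q_B = (55 − 77/2)/2 = 33/4, q_R = (42 − 77/2)/2 = 7/4, q_H = (57 − 77/2)/2 = 37/4.
Total output Q = 77/4, so price P = 61 - 2·(77/4) = 45/2.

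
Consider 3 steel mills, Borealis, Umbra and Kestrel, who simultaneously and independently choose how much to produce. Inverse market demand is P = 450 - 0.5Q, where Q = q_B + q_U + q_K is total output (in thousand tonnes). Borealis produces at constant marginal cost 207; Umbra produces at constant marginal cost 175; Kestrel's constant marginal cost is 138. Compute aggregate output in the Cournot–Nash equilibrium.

Borealis's profit: π_B = (450 - 0.5Q)q_B - (207q_B). Setting ∂π_B/∂q_B = 0: 243 - q_B - (1/2)(q_U + q_K) = 0.
Umbra's profit: π_U = (450 - 0.5Q)q_U - (175q_U). Setting ∂π_U/∂q_U = 0: 275 - q_U - (1/2)(q_B + q_K) = 0.
Kestrel's profit: π_K = (450 - 0.5Q)q_K - (138q_K). Setting ∂π_K/∂q_K = 0: 312 - q_K - (1/2)(q_B + q_U) = 0.
Summing all 3 equations gives 830 − 2Q = 0, hence Q = 415.
Back-substituting: q_B = (243 − 415/2)/(1/2) = 71, q_U = (275 − 415/2)/(1/2) = 135, q_K = (312 − 415/2)/(1/2) = 209.
Total output Q = 71 + 135 + 209 = 415.

415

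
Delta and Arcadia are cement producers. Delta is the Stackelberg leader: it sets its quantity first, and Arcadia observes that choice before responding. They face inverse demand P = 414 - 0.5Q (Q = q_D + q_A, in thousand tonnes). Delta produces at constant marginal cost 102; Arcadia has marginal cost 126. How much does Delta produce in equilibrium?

336

The follower Arcadia best-responds to any q_D: π_A = (414 - 0.5Q)q_A - 126q_A.
∂π_A/∂q_A = 288 - (1/2)q_D - q_A = 0 gives the reaction function q_A = (288 - (1/2)q_D).
The leader anticipates this reaction. Substituting into P = 414 - 0.5Q gives P = 270 - (1/4)q_D, so π_D = (270 - (1/4)q_D)q_D - 102q_D.
Leader FOC: 168 - (1/2)q_D = 0, so q_D = 336.
Then q_A = (288 - (1/2)·336) = 120.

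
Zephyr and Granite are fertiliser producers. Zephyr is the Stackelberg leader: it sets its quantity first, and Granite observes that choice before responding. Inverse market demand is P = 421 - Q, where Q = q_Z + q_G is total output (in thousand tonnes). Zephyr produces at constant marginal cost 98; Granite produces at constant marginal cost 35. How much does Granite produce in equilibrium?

Solve by backward induction. Given q_Z, the follower Granite maximises π_G = (421 - q_Z - q_G)q_G - 35q_G.
Setting the follower's marginal profit to zero, 386 - q_Z - 2q_G = 0, i.e. q_G = (386 - q_Z)/2.
The leader anticipates this reaction. Substituting into P = 421 - Q gives P = 228 - (1/2)q_Z, so π_Z = (228 - (1/2)q_Z)q_Z - 98q_Z.
Leader FOC: 130 - q_Z = 0, so q_Z = 130.
Then q_G = (386 - 130)/2 = 128.

128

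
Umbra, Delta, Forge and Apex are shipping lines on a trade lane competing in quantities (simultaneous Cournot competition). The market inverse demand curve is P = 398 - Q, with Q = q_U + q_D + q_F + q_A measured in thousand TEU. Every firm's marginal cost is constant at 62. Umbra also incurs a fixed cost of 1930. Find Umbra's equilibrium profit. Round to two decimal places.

Each firm earns π_i = (398 - Q)q_i - 62q_i.
First-order condition (treating rivals' output as given): 336 - 2q_i - Σ_{j≠i} q_j = 0.
With identical firms every q_j equals q_i, so Σ_{j≠i} q_j = 3q_i and 336 = 5q_i, giving q_i = 336/5.
Price P = 398 - 1344/5 = 646/5.
Umbra's profit: (646/5 - 62)·(336/5) - 1930 = 2585.8400.

2585.84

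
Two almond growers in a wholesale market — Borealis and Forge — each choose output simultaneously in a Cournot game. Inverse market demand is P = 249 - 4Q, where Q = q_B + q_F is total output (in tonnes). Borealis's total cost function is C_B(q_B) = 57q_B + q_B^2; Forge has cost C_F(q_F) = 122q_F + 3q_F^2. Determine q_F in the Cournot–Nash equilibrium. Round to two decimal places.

4.05

Borealis's profit: π_B = (249 - 4Q)q_B - (57q_B + q_B²). Setting ∂π_B/∂q_B = 0: 192 - 10q_B - 4(q_F) = 0.
Forge's profit: π_F = (249 - 4Q)q_F - (122q_F + 3q_F²). Setting ∂π_F/∂q_F = 0: 127 - 14q_F - 4(q_B) = 0.
Rearranging gives the reaction functions q_B = (192 - 4q_F)/10 and q_F = (127 - 4q_B)/14.
Solving the pair: q_B = 545/31, q_F = 251/62.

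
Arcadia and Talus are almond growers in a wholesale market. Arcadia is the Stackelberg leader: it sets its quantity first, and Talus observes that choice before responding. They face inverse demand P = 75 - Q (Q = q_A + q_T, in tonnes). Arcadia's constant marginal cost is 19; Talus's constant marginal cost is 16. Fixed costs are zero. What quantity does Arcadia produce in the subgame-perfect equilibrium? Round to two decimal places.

26.50

Solve by backward induction. Given q_A, the follower Talus maximises π_T = (75 - q_A - q_T)q_T - 16q_T.
Follower FOC: 59 - q_A - 2q_T = 0, so q_T(q_A) = (59 - q_A)/2.
The leader anticipates this reaction. Substituting into P = 75 - Q gives P = 91/2 - (1/2)q_A, so π_A = (91/2 - (1/2)q_A)q_A - 19q_A.
Leader FOC: 53/2 - q_A = 0, so q_A = 53/2.
Then q_T = (59 - 53/2)/2 = 65/4.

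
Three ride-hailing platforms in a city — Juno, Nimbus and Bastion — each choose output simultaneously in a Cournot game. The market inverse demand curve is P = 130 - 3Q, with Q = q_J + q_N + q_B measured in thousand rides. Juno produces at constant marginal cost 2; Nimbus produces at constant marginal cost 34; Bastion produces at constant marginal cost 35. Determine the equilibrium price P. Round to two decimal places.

50.25

Juno's profit: π_J = (130 - 3Q)q_J - (2q_J). Setting ∂π_J/∂q_J = 0: 128 - 6q_J - 3(q_N + q_B) = 0.
Nimbus's first-order condition: 96 - 6q_N - 3(q_J + q_B) = 0.
Bastion's first-order condition: 95 - 6q_B - 3(q_J + q_N) = 0.
Adding the 3 conditions: 319 − 6Q − 6Q = 0, i.e. Q = 319/12.
Back-substituting: q_J = (128 − 319/4)/3 = 193/12, q_N = (96 − 319/4)/3 = 65/12, q_B = (95 − 319/4)/3 = 61/12.
Total output Q = 319/12, so price P = 130 - 3·(319/12) = 201/4.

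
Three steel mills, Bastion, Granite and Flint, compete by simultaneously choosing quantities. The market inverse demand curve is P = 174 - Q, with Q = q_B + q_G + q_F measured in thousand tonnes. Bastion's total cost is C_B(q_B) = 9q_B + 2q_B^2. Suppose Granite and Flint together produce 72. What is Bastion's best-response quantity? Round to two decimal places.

15.50

With rivals' combined output fixed at 72, Bastion's profit is π_B = (174 - 72 - q_B)q_B - (9q_B + 2q_B²) = (102 - q_B)q_B - (9q_B + 2q_B²).
∂π_B/∂q_B = 93 - 6q_B = 0, so q_B = 31/2.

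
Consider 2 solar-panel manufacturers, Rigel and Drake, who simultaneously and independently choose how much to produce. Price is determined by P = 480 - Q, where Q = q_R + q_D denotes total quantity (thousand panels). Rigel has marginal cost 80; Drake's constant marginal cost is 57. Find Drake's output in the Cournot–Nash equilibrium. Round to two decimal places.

148.67

Rigel's profit: π_R = (480 - Q)q_R - (80q_R). Setting ∂π_R/∂q_R = 0: 400 - 2q_R - (q_D) = 0.
Drake's first-order condition: 423 - 2q_D - (q_R) = 0.
Rearranging gives the reaction functions q_R = (400 - q_D)/2 and q_D = (423 - q_R)/2.
Substituting one into the other gives q_R = 377/3 and q_D = 446/3.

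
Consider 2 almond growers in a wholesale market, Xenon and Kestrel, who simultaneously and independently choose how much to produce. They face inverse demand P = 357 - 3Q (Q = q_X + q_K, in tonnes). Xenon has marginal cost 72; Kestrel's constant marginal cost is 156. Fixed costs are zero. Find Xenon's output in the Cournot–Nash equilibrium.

41

Xenon's profit: π_X = (357 - 3Q)q_X - (72q_X). Setting ∂π_X/∂q_X = 0: 285 - 6q_X - 3(q_K) = 0.
Kestrel's profit: π_K = (357 - 3Q)q_K - (156q_K). Setting ∂π_K/∂q_K = 0: 201 - 6q_K - 3(q_X) = 0.
So q_X = (285 - 3q_K)/6 and q_K = (201 - 3q_X)/6.
Solving the pair: q_X = 41, q_K = 13.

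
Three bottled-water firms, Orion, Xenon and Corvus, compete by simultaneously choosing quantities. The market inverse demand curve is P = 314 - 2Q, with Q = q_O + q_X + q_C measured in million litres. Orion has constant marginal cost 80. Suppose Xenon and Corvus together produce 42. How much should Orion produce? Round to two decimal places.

37.50

With rivals' combined output fixed at 42, Orion's profit is π_O = (314 - 2·42 - 2q_O)q_O - (80q_O) = (230 - 2q_O)q_O - (80q_O).
∂π_O/∂q_O = 150 - 4q_O = 0, so q_O = 75/2.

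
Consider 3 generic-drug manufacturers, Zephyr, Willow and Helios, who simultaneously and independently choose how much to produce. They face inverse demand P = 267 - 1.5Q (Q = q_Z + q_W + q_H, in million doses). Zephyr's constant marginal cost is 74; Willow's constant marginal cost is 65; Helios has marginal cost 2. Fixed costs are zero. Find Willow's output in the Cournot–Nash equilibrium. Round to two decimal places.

24.67

Zephyr's profit: π_Z = (267 - 1.5Q)q_Z - (74q_Z). Setting ∂π_Z/∂q_Z = 0: 193 - 3q_Z - (3/2)(q_W + q_H) = 0.
Willow's first-order condition: 202 - 3q_W - (3/2)(q_Z + q_H) = 0.
Helios's profit: π_H = (267 - 1.5Q)q_H - (2q_H). Setting ∂π_H/∂q_H = 0: 265 - 3q_H - (3/2)(q_Z + q_W) = 0.
Adding the 3 first-order conditions: 660 − 6Q = 0, so Q = 110.
Back-substituting: q_Z = (193 − 165)/(3/2) = 56/3, q_W = (202 − 165)/(3/2) = 74/3, q_H = (265 − 165)/(3/2) = 200/3.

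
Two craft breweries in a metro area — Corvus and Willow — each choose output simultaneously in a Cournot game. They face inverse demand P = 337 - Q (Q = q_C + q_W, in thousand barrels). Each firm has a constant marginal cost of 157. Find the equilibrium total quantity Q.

120

A representative firm's profit is π_i = q_i(337 - Q) - 157q_i.
First-order condition (treating rivals' output as given): 180 - 2q_i - q_j = 0.
With identical firms every q_j equals q_i, so q_j = q_i and 180 = 3q_i, giving q_i = 60.
Total output Q = 60 + 60 = 120.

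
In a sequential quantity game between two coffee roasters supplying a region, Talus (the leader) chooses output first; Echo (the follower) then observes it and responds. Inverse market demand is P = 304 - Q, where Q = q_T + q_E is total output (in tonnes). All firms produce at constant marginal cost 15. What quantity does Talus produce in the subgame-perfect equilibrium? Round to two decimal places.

The follower Echo best-responds to any q_T: π_E = (304 - Q)q_E - 15q_E.
Follower FOC: 289 - q_T - 2q_E = 0, so q_E(q_T) = (289 - q_T)/2.
Talus substitutes q_E(q_T) into its own profit: π_T = q_T(304 - q_T - (289 - q_T)/2) - 15q_T = (319/2 - (1/2)q_T)q_T - 15q_T.
Maximising: ∂π_T/∂q_T = 289/2 - q_T = 0, giving q_T = 289/2.
Then q_E = (289 - 289/2)/2 = 289/4.

144.50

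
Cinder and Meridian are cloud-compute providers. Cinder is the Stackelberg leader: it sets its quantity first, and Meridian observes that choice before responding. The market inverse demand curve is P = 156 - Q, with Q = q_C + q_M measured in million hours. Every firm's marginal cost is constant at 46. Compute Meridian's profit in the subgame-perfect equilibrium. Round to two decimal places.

Solve by backward induction. Given q_C, the follower Meridian maximises π_M = (156 - q_C - q_M)q_M - 46q_M.
Setting the follower's marginal profit to zero, 110 - q_C - 2q_M = 0, i.e. q_M = (110 - q_C)/2.
Cinder substitutes q_M(q_C) into its own profit: π_C = q_C(156 - q_C - (110 - q_C)/2) - 46q_C = (101 - (1/2)q_C)q_C - 46q_C.
Leader FOC: 55 - q_C = 0, so q_C = 55.
Then q_M = (110 - 55)/2 = 55/2.
Price P = 156 - 165/2 = 147/2.
Meridian's profit: (147/2 - 46)·(55/2) = 756.2500.

756.25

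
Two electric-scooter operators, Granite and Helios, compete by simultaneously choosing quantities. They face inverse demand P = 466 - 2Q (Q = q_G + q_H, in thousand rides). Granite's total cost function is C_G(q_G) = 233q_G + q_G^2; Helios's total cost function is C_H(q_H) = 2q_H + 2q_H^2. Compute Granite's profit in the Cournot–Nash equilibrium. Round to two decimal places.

Granite's profit: π_G = (466 - 2Q)q_G - (233q_G + q_G²). Setting ∂π_G/∂q_G = 0: 233 - 6q_G - 2(q_H) = 0.
Helios's profit: π_H = (466 - 2Q)q_H - (2q_H + 2q_H²). Setting ∂π_H/∂q_H = 0: 464 - 8q_H - 2(q_G) = 0.
Best responses: q_G = (233 - 2q_H)/6, q_H = (464 - 2q_G)/8.
Solving the pair: q_G = 234/11, q_H = 1159/22.
Price P = 466 - 2·(1627/22) = 318.0909.
Granite's profit: 318.0909·(234/11) - 233·(234/11) - (234/11)² = 1357.5868.

1357.59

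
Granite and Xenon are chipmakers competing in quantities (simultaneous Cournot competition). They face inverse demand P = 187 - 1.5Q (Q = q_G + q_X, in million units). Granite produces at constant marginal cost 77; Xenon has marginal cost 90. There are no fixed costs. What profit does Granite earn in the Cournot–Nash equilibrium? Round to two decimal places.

Granite's profit: π_G = (187 - 1.5Q)q_G - (77q_G). Setting ∂π_G/∂q_G = 0: 110 - 3q_G - (3/2)(q_X) = 0.
Xenon's profit: π_X = (187 - 1.5Q)q_X - (90q_X). Setting ∂π_X/∂q_X = 0: 97 - 3q_X - (3/2)(q_G) = 0.
Rearranging gives the reaction functions q_G = (110 - (3/2)q_X)/3 and q_X = (97 - (3/2)q_G)/3.
Solving the pair: q_G = 82/3, q_X = 56/3.
Price P = 187 - (3/2)·46 = 118.
Granite's profit: (118 - 77)·(82/3) = 1120.6667.

1120.67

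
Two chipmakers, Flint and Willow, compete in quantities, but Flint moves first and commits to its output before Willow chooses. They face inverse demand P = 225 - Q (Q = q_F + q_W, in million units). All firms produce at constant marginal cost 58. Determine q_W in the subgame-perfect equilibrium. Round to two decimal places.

The follower Willow best-responds to any q_F: π_W = (225 - Q)q_W - 58q_W.
Setting the follower's marginal profit to zero, 167 - q_F - 2q_W = 0, i.e. q_W = (167 - q_F)/2.
The leader anticipates this reaction. Substituting into P = 225 - Q gives P = 283/2 - (1/2)q_F, so π_F = (283/2 - (1/2)q_F)q_F - 58q_F.
Leader FOC: 167/2 - q_F = 0, so q_F = 167/2.
Then q_W = (167 - 167/2)/2 = 167/4.

41.75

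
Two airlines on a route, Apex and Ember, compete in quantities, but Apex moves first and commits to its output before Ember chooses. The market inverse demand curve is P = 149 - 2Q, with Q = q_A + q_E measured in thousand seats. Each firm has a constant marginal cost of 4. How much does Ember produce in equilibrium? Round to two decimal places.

18.13

Solve by backward induction. Given q_A, the follower Ember maximises π_E = (149 - 2q_A - 2q_E)q_E - 4q_E.
Setting the follower's marginal profit to zero, 145 - 2q_A - 4q_E = 0, i.e. q_E = (145 - 2q_A)/4.
The leader anticipates this reaction. Substituting into P = 149 - 2Q gives P = 153/2 - q_A, so π_A = (153/2 - q_A)q_A - 4q_A.
Maximising: ∂π_A/∂q_A = 145/2 - 2q_A = 0, giving q_A = 145/4.
Then q_E = (145 - 2·(145/4))/4 = 145/8.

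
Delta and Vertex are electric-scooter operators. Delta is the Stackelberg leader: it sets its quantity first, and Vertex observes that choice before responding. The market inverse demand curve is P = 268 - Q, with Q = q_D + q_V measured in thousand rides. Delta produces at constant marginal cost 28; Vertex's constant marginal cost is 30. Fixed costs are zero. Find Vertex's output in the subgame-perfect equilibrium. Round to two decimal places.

58.50

The follower Vertex best-responds to any q_D: π_V = (268 - Q)q_V - 30q_V.
∂π_V/∂q_V = 238 - q_D - 2q_V = 0 gives the reaction function q_V = (238 - q_D)/2.
The leader anticipates this reaction. Substituting into P = 268 - Q gives P = 149 - (1/2)q_D, so π_D = (149 - (1/2)q_D)q_D - 28q_D.
The leader's first-order condition 121 - q_D = 0 yields q_D = 121.
Then q_V = (238 - 121)/2 = 117/2.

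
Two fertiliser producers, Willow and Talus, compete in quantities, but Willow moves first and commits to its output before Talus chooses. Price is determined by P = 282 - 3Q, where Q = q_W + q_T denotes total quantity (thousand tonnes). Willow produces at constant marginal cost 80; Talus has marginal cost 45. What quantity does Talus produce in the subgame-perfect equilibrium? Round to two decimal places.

25.58

Solve by backward induction. Given q_W, the follower Talus maximises π_T = (282 - 3q_W - 3q_T)q_T - 45q_T.
∂π_T/∂q_T = 237 - 3q_W - 6q_T = 0 gives the reaction function q_T = (237 - 3q_W)/6.
Willow substitutes q_T(q_W) into its own profit: π_W = q_W(282 - 3q_W - (237 - 3q_W)/2) - 80q_W = (327/2 - (3/2)q_W)q_W - 80q_W.
Leader FOC: 167/2 - 3q_W = 0, so q_W = 167/6.
Then q_T = (237 - 3·(167/6))/6 = 307/12.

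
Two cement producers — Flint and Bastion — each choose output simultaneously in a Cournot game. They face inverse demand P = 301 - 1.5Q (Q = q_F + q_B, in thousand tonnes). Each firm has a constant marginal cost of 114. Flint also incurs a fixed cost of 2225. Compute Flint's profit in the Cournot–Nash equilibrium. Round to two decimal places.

365.30

A representative firm's profit is π_i = q_i(301 - 1.5Q) - 114q_i.
First-order condition (treating rivals' output as given): 187 - 3q_i - (3/2)q_j = 0.
By symmetry each firm produces the same amount; substituting q_j = q_i yields q_i = 187/(9/2) = 374/9.
Price P = 301 - (3/2)·(748/9) = 529/3.
Flint's profit: (529/3 - 114)·(374/9) - 2225 = 365.2963.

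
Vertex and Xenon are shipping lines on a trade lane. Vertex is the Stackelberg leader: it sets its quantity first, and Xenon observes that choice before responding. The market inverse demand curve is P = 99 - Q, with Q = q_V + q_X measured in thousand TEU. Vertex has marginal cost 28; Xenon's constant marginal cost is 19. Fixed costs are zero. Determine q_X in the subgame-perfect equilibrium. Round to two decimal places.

Solve by backward induction. Given q_V, the follower Xenon maximises π_X = (99 - q_V - q_X)q_X - 19q_X.
Setting the follower's marginal profit to zero, 80 - q_V - 2q_X = 0, i.e. q_X = (80 - q_V)/2.
The leader anticipates this reaction. Substituting into P = 99 - Q gives P = 59 - (1/2)q_V, so π_V = (59 - (1/2)q_V)q_V - 28q_V.
Leader FOC: 31 - q_V = 0, so q_V = 31.
Then q_X = (80 - 31)/2 = 49/2.

24.50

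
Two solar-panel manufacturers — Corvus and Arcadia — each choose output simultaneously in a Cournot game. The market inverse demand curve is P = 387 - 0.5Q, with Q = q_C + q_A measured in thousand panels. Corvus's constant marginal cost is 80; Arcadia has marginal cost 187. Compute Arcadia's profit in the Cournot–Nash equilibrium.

1922

Corvus's profit: π_C = (387 - 0.5Q)q_C - (80q_C). Setting ∂π_C/∂q_C = 0: 307 - q_C - (1/2)(q_A) = 0.
Arcadia's profit: π_A = (387 - 0.5Q)q_A - (187q_A). Setting ∂π_A/∂q_A = 0: 200 - q_A - (1/2)(q_C) = 0.
So q_C = (307 - (1/2)q_A) and q_A = (200 - (1/2)q_C).
Substituting one into the other gives q_C = 276 and q_A = 62.
Price P = 387 - (1/2)·338 = 218.
Arcadia's profit: (218 - 187)·62 = 1922.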